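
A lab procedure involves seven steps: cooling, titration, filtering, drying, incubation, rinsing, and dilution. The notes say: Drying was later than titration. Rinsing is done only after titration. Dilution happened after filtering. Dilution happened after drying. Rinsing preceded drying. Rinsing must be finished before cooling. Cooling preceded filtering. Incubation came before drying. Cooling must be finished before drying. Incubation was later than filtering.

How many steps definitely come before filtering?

3

Directly stated before filtering: cooling.
Rinsing reaches filtering via rinsing → cooling → filtering.
Titration reaches filtering via titration → rinsing → cooling → filtering.
That's cooling, rinsing, and titration — 3 in all.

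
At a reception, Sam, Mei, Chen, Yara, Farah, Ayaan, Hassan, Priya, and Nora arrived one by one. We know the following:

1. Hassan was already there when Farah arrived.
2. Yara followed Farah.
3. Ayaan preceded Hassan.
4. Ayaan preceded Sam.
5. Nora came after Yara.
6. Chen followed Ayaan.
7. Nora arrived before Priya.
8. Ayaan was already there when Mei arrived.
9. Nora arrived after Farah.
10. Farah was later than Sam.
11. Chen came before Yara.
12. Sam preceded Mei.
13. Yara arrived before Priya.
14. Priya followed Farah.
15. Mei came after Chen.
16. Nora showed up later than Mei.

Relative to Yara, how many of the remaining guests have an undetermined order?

1

Forced before Yara: Ayaan, Chen, Farah, Hassan, and Sam; forced after Yara: Nora and Priya.
That leaves Mei with no forced order relative to Yara — 1.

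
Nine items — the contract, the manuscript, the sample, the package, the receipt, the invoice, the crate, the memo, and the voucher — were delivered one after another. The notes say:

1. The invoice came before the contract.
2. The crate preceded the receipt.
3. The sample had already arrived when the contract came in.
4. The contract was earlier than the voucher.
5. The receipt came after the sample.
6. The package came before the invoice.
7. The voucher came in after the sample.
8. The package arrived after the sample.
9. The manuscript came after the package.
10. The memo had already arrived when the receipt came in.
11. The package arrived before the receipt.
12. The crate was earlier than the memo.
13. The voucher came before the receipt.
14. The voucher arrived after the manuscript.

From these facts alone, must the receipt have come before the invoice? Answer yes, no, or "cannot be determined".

Tracing the constraints gives the invoice → the contract → the voucher → the receipt, so the invoice must come before the receipt.
That means the receipt cannot be before the invoice.

no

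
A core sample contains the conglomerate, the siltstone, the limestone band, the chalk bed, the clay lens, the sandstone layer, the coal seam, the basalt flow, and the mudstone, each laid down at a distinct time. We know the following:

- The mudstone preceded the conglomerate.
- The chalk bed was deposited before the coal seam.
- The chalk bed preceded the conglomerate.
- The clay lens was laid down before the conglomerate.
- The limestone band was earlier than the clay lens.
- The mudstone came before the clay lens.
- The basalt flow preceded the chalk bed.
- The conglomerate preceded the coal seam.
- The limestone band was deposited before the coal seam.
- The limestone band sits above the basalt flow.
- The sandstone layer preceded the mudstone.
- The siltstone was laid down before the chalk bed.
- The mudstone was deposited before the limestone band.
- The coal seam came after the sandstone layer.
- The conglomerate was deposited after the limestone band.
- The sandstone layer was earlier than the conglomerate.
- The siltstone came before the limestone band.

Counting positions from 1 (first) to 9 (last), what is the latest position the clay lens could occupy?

7

The clay lens must come before the coal seam and the conglomerate — 2 layers forced after it.
Everything else can be placed before the clay lens in some valid order, so the clay lens can sit as late as position 9 − 2 = 7.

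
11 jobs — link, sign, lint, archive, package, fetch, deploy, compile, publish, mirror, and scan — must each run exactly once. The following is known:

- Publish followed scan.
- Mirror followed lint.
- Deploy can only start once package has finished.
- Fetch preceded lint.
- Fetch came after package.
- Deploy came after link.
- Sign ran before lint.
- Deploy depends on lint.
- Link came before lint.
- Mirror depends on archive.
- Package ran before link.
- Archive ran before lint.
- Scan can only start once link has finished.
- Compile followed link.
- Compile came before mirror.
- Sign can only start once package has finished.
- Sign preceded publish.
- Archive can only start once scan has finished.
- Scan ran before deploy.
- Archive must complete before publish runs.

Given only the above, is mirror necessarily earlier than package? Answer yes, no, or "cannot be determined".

no

Tracing the constraints gives package → link → lint → mirror, so package must come before mirror.
That means mirror cannot be before package.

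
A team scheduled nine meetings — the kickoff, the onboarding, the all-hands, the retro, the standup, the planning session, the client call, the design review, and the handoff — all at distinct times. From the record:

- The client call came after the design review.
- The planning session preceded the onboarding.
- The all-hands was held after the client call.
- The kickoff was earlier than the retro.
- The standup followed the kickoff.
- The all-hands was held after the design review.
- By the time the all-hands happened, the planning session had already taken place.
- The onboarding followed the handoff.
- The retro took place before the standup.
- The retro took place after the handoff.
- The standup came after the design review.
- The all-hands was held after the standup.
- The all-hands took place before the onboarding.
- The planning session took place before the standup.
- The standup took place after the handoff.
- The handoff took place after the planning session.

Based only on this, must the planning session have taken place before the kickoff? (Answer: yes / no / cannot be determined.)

cannot be determined

No chain of stated constraints runs from the planning session to the kickoff, and none runs from the kickoff to the planning session either.
So the relative order of the planning session and the kickoff is not fixed by the given facts.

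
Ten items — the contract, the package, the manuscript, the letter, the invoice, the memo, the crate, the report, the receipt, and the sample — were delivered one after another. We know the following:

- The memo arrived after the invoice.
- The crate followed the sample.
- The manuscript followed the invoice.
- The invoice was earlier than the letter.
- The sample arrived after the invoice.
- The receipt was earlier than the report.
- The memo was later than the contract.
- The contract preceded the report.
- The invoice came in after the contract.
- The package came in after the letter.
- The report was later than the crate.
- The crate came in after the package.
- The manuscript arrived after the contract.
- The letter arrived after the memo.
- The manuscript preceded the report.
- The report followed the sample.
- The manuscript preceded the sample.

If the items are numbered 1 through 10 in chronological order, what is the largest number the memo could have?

6

The memo must come before the crate, the letter, the package, and the report — 4 items forced after it.
Everything else can be placed before the memo in some valid order, so the memo can sit as late as position 10 − 4 = 6.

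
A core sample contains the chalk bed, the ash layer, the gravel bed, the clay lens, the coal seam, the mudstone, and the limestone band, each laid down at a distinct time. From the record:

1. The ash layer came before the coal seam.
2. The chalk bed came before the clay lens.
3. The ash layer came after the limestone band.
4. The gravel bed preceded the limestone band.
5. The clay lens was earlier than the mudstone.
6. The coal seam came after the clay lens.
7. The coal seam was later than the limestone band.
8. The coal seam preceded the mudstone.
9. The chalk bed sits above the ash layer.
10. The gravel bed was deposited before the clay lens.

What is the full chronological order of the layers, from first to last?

The constraints fix every adjacent pair, so only one ordering works:
the gravel bed → the limestone band → the ash layer → the chalk bed → the clay lens → the coal seam → the mudstone.

the gravel bed, the limestone band, the ash layer, the chalk bed, the clay lens, the coal seam, the mudstone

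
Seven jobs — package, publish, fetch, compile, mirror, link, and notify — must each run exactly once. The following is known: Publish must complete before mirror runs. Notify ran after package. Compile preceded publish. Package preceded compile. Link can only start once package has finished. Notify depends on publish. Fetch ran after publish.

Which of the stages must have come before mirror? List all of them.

Directly stated before mirror: publish.
Compile reaches mirror via compile → publish → mirror.
Package reaches mirror via package → compile → publish → mirror.
No chain forces fetch (or any of the others) ahead of mirror.

compile, package, publish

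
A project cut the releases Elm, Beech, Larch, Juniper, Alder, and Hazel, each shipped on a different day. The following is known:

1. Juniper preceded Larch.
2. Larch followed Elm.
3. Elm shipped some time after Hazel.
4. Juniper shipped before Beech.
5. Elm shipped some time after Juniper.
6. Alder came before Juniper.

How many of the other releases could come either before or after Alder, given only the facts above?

Forced after Alder: Beech, Elm, Juniper, and Larch.
That leaves Hazel with no forced order relative to Alder — 1.

1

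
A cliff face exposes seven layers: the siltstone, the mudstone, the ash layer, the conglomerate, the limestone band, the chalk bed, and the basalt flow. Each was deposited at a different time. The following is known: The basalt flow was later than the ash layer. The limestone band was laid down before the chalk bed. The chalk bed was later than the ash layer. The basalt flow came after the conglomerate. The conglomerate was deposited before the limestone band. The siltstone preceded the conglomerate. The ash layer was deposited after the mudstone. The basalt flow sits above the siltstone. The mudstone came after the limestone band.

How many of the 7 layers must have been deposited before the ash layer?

4

Directly stated before the ash layer: the mudstone.
The conglomerate reaches the ash layer via the conglomerate → the limestone band → the mudstone → the ash layer.
The limestone band reaches the ash layer via the limestone band → the mudstone → the ash layer.
The siltstone reaches the ash layer via the siltstone → the conglomerate → the limestone band → the mudstone → the ash layer.
No chain forces the basalt flow (or any of the others) ahead of the ash layer.
That's the conglomerate, the limestone band, the mudstone, and the siltstone — 4 in all.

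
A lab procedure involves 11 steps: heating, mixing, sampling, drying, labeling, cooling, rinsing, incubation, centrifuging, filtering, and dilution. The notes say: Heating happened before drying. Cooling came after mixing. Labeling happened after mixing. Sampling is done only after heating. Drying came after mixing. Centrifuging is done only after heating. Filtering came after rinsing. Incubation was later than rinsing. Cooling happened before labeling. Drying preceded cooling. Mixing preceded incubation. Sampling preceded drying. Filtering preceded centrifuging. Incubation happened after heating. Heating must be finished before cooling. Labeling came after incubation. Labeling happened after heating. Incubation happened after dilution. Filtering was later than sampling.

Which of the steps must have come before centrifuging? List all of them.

Directly stated before centrifuging: filtering and heating.
Rinsing reaches centrifuging via rinsing → filtering → centrifuging.
Sampling reaches centrifuging via sampling → filtering → centrifuging.

filtering, heating, rinsing, sampling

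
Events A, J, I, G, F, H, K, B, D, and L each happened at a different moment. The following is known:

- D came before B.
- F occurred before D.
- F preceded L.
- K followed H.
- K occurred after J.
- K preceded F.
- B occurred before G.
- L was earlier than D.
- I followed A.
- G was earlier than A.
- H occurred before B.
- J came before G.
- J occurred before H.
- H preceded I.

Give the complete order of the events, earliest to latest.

The constraints fix every adjacent pair, so only one ordering works:
J → H → K → F → L → D → B → G → A → I.

J, H, K, F, L, D, B, G, A, I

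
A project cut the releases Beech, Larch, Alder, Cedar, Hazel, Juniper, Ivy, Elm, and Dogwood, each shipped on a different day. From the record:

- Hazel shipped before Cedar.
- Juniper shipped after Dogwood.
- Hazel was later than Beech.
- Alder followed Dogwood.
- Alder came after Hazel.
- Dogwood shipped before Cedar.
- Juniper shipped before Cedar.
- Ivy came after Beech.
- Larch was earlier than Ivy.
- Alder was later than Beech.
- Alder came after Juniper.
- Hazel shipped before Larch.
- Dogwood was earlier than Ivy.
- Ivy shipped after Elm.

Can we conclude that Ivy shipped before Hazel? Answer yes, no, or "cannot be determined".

no

Tracing the constraints gives Hazel → Larch → Ivy, so Hazel must come before Ivy.
That means Ivy cannot be before Hazel.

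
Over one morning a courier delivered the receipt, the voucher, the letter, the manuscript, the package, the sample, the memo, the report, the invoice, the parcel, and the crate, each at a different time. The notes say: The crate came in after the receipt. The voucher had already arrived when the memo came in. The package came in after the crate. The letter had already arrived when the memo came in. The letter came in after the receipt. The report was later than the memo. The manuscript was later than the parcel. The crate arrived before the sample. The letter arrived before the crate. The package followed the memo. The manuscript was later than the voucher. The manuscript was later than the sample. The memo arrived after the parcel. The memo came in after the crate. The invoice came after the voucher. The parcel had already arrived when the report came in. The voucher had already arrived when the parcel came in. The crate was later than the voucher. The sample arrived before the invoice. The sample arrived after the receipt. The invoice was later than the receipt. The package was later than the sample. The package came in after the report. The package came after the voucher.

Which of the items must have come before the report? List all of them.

Directly stated before the report: the memo and the parcel.
The crate reaches the report via the crate → the memo → the report.
The letter reaches the report via the letter → the memo → the report.
The receipt reaches the report via the receipt → the crate → the memo → the report.
Likewise the voucher reaches the report by chaining the stated constraints.
No chain forces the manuscript (or any of the others) ahead of the report.

the crate, the letter, the memo, the parcel, the receipt, the voucher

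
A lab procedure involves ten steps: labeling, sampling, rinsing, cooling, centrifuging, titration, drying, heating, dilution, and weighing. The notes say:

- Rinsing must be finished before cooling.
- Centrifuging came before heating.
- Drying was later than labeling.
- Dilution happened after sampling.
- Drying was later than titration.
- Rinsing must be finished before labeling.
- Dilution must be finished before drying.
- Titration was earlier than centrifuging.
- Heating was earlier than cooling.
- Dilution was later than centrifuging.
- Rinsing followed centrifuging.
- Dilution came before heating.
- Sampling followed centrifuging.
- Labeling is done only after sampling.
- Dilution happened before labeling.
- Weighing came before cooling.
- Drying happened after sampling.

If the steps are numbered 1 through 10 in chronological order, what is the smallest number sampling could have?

3

Centrifuging and titration must both come before sampling — 2 forced predecessors.
Nothing else is forced ahead of sampling, so its earliest slot is position 2 + 1 = 3.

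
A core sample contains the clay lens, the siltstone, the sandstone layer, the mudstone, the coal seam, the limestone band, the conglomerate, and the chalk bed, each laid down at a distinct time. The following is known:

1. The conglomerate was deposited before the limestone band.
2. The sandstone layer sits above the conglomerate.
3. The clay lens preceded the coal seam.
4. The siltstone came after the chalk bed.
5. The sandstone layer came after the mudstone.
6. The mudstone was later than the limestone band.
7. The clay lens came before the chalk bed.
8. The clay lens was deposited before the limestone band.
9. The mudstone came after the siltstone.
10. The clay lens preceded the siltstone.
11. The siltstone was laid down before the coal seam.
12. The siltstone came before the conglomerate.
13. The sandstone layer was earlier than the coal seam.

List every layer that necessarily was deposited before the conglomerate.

Directly stated before the conglomerate: the siltstone.
The chalk bed reaches the conglomerate via the chalk bed → the siltstone → the conglomerate.
The clay lens reaches the conglomerate via the clay lens → the siltstone → the conglomerate.
No chain forces the mudstone (or any of the others) ahead of the conglomerate.

the chalk bed, the clay lens, the siltstone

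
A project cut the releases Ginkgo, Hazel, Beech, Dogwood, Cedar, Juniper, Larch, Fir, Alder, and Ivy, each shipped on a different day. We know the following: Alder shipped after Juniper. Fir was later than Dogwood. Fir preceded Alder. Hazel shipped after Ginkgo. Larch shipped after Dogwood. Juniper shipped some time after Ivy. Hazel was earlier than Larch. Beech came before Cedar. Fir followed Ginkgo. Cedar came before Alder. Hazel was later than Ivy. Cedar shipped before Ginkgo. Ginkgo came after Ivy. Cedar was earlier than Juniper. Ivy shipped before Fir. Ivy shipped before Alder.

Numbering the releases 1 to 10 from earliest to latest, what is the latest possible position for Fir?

9

Fir must come before Alder — 1 release forced after it.
Everything else can be placed before Fir in some valid order, so Fir can sit as late as position 10 − 1 = 9.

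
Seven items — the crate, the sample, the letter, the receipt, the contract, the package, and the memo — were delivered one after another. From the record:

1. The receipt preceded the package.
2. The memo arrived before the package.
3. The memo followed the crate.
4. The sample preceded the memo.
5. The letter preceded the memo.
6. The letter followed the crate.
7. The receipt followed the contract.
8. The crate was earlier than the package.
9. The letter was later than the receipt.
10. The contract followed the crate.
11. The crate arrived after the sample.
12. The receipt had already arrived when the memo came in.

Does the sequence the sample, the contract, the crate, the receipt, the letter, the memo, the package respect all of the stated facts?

The constraints require the crate before the contract, but in the proposed sequence the contract appears ahead of the crate. That one violation is enough.

no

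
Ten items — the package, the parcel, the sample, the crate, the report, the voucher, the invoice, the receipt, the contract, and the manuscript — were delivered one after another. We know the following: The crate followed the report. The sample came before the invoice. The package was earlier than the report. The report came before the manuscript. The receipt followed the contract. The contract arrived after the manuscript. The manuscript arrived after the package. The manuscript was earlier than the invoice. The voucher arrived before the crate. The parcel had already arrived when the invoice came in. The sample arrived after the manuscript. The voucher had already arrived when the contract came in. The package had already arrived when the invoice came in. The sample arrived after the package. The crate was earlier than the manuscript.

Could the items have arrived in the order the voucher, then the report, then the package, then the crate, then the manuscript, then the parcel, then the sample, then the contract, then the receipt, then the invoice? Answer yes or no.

The constraints require the package before the report, but in the proposed sequence the report appears ahead of the package. That one violation is enough.

no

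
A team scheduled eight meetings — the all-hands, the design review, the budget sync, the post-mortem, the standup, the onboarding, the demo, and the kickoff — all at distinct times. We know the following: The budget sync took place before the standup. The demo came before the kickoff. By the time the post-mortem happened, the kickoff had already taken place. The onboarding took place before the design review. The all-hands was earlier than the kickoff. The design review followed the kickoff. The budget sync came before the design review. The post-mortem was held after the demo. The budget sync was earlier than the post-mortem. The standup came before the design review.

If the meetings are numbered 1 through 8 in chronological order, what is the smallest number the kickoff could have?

The all-hands and the demo must both come before the kickoff — 2 forced predecessors.
Nothing else is forced ahead of the kickoff, so its earliest slot is position 2 + 1 = 3.

3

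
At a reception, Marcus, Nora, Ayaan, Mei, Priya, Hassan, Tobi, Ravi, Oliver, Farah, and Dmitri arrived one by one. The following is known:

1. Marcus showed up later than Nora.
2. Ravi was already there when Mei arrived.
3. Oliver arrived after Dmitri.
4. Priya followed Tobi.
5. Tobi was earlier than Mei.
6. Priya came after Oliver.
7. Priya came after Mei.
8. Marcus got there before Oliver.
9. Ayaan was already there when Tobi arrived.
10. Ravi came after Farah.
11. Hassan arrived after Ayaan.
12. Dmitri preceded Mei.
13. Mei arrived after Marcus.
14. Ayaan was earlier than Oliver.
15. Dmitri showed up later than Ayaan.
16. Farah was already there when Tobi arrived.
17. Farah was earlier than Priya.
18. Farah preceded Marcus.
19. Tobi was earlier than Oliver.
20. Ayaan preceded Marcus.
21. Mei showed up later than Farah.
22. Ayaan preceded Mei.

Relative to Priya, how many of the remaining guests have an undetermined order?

Forced before Priya: Ayaan, Dmitri, Farah, Marcus, Mei, Nora, Oliver, Ravi, and Tobi.
That leaves Hassan with no forced order relative to Priya — 1.

1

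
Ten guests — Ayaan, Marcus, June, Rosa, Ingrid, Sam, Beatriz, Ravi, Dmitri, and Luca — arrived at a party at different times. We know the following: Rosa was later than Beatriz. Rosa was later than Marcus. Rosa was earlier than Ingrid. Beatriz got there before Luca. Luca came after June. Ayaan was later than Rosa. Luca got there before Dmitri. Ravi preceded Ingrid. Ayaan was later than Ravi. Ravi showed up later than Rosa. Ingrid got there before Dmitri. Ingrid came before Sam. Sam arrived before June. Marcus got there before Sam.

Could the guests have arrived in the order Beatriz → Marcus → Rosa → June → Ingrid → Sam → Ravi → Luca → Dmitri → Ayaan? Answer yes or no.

no

The constraints require Sam before June, but in the proposed sequence June appears ahead of Sam. That one violation is enough.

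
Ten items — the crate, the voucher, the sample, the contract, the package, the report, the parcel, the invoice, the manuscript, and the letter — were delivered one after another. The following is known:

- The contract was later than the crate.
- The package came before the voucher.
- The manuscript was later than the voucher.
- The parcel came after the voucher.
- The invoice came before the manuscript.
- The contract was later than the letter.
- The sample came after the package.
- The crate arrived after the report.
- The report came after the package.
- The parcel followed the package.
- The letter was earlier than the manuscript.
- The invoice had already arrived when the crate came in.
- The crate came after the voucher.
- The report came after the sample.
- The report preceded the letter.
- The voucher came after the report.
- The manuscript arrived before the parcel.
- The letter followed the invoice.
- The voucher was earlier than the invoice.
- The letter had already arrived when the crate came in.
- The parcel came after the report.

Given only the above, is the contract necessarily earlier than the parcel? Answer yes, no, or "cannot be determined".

No chain of stated constraints runs from the contract to the parcel, and none runs from the parcel to the contract either.
So the relative order of the contract and the parcel is not fixed by the given facts.

cannot be determined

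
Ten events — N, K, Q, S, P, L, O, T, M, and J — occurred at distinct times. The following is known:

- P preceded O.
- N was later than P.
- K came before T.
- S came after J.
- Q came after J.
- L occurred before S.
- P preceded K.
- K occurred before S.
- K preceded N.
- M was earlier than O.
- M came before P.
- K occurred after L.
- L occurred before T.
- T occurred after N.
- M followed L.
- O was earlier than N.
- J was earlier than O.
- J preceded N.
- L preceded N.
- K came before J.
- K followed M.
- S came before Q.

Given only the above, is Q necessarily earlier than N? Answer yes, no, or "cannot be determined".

No chain of stated constraints runs from Q to N, and none runs from N to Q either.
So the relative order of Q and N is not fixed by the given facts.

cannot be determined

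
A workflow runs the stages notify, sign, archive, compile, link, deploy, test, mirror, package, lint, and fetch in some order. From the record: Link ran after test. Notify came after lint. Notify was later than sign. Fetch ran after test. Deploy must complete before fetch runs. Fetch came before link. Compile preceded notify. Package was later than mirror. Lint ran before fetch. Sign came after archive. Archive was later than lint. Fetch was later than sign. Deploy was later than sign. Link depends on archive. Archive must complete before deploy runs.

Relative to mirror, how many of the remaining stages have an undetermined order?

9

Forced after mirror: package.
That leaves archive, compile, deploy, fetch, link, lint, notify, sign, and test with no forced order relative to mirror — 9.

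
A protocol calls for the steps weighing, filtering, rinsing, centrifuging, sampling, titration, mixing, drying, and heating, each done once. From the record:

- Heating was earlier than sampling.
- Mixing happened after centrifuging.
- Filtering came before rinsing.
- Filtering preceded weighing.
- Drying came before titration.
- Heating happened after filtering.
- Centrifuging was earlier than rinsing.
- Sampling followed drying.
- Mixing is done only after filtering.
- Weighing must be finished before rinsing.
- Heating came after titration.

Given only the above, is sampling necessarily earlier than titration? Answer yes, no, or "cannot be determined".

no

Tracing the constraints gives titration → heating → sampling, so titration must come before sampling.
That means sampling cannot be before titration.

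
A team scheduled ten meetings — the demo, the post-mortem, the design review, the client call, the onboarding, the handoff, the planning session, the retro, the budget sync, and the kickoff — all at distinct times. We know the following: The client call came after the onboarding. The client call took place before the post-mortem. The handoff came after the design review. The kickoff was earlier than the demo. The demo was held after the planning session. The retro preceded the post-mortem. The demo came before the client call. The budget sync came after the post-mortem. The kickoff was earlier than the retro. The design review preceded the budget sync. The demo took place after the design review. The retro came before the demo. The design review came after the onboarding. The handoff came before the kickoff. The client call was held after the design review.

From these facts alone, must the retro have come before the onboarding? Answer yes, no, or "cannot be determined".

Tracing the constraints gives the onboarding → the design review → the handoff → the kickoff → the retro, so the onboarding must come before the retro.
That means the retro cannot be before the onboarding.

no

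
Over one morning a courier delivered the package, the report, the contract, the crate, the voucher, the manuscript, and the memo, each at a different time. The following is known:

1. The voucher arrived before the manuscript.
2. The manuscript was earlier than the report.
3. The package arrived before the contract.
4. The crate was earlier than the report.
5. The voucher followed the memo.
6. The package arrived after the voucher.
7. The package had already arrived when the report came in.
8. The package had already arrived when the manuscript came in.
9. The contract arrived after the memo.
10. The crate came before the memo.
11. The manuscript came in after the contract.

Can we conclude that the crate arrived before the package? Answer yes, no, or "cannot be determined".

Chain the constraints: the crate → the memo → the voucher → the package. Each link is directly stated, so the crate comes before the package.

yes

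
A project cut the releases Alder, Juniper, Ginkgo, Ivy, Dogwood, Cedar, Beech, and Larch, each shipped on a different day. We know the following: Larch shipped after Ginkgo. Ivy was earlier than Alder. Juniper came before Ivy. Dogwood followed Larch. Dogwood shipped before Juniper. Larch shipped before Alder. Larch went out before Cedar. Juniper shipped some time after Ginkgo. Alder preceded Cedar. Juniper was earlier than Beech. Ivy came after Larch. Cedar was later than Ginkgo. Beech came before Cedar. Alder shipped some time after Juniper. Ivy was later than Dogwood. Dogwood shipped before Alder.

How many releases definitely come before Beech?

4

Directly stated before Beech: Juniper.
Dogwood reaches Beech via Dogwood → Juniper → Beech.
Ginkgo reaches Beech via Ginkgo → Juniper → Beech.
Larch reaches Beech via Larch → Dogwood → Juniper → Beech.
No chain forces Cedar (or any of the others) ahead of Beech.
That's Dogwood, Ginkgo, Juniper, and Larch — 4 in all.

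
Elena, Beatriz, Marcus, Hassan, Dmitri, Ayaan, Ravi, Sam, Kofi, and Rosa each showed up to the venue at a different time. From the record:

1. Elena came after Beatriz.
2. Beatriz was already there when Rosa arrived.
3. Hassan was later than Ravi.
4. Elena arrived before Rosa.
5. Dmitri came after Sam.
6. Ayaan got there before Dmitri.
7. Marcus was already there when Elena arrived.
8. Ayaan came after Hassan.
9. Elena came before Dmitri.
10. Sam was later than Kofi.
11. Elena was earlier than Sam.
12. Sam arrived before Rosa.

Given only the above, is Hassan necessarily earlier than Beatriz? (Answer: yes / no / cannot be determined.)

No chain of stated constraints runs from Hassan to Beatriz, and none runs from Beatriz to Hassan either.
So the relative order of Hassan and Beatriz is not fixed by the given facts.

cannot be determined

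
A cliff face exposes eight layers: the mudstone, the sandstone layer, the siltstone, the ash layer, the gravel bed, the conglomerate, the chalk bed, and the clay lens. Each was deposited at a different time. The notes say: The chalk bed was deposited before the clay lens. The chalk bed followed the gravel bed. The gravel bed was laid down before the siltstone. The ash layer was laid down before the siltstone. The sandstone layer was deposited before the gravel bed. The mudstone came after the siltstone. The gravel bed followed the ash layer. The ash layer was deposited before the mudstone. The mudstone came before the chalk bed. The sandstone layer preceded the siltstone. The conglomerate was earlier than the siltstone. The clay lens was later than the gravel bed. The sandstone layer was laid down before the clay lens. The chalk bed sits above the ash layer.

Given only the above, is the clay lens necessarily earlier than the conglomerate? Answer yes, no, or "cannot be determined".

no

Tracing the constraints gives the conglomerate → the siltstone → the mudstone → the chalk bed → the clay lens, so the conglomerate must come before the clay lens.
That means the clay lens cannot be before the conglomerate.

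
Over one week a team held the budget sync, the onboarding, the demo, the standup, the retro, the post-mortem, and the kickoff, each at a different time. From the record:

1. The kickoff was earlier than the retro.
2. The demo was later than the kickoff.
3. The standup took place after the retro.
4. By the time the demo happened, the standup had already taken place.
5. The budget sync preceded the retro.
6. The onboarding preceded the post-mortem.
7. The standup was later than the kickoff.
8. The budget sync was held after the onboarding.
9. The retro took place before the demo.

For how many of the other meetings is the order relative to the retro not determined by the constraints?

1

Forced before the retro: the budget sync, the kickoff, and the onboarding; forced after the retro: the demo and the standup.
That leaves the post-mortem with no forced order relative to the retro — 1.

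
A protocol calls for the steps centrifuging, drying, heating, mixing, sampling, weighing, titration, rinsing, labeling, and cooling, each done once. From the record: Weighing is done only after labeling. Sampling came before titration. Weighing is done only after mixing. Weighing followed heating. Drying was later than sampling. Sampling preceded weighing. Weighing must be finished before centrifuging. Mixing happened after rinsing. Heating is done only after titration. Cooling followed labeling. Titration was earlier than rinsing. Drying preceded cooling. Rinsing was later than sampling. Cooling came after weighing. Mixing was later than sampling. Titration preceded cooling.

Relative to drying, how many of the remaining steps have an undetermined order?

Forced before drying: sampling; forced after drying: cooling.
That leaves centrifuging, heating, labeling, mixing, rinsing, titration, and weighing with no forced order relative to drying — 7.

7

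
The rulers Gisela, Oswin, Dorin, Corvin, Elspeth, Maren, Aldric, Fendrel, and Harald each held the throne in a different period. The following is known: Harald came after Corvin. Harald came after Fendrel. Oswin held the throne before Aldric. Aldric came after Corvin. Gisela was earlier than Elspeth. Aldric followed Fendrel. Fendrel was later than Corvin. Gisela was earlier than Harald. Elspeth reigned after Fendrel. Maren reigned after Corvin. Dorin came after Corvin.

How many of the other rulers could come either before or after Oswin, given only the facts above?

Forced after Oswin: Aldric.
That leaves Corvin, Dorin, Elspeth, Fendrel, Gisela, Harald, and Maren with no forced order relative to Oswin — 7.

7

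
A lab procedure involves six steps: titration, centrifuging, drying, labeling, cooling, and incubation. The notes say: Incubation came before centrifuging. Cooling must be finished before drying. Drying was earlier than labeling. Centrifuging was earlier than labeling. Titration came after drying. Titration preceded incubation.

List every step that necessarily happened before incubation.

Directly stated before incubation: titration.
Cooling reaches incubation via cooling → drying → titration → incubation.
Drying reaches incubation via drying → titration → incubation.
No chain forces labeling (or any of the others) ahead of incubation.

cooling, drying, titration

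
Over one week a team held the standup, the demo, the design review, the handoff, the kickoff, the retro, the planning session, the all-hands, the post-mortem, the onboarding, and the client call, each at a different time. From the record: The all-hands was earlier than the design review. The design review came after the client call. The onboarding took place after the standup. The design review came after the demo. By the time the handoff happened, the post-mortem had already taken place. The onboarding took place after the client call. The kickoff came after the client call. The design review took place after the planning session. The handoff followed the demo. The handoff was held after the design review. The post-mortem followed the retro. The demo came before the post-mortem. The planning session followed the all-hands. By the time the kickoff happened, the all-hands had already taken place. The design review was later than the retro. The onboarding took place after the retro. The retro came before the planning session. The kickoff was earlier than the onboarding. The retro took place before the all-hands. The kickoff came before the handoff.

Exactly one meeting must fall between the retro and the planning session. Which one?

Tracing the constraints gives the retro → the all-hands → the planning session, so the all-hands sits after the retro and before the planning session.
No other meeting is forced both after the retro and before the planning session.

the all-hands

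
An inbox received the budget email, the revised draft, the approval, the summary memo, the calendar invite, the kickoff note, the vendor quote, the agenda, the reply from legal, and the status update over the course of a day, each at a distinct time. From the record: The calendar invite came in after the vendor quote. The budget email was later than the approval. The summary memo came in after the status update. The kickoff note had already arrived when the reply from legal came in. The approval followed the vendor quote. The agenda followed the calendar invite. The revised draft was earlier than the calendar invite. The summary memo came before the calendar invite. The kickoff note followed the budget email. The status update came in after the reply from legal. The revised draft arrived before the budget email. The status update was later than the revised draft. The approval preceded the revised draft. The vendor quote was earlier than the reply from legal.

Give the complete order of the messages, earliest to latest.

the vendor quote, the approval, the revised draft, the budget email, the kickoff note, the reply from legal, the status update, the summary memo, the calendar invite, the agenda

The constraints fix every adjacent pair, so only one ordering works:
the vendor quote → the approval → the revised draft → the budget email → the kickoff note → the reply from legal → the status update → the summary memo → the calendar invite → the agenda.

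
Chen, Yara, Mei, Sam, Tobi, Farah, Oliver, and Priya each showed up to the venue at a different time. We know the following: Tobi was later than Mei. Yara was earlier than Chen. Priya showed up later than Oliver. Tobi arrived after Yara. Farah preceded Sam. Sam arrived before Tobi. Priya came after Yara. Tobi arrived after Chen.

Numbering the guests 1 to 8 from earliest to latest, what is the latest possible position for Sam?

Sam must come before Tobi — 1 guest forced after them.
Everything else can be placed before Sam in some valid order, so Sam can sit as late as position 8 − 1 = 7.

7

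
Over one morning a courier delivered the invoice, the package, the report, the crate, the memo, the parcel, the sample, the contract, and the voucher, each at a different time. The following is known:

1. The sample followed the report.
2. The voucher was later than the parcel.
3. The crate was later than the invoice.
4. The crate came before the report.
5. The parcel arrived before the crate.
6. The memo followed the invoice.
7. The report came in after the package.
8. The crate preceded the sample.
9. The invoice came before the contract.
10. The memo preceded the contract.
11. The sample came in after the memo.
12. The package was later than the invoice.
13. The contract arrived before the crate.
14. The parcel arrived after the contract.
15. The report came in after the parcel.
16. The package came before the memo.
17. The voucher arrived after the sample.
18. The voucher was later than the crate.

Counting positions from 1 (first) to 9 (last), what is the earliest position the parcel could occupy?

The contract, the invoice, the memo, and the package must all come before the parcel — 4 forced predecessors.
Nothing else is forced ahead of the parcel, so its earliest slot is position 4 + 1 = 5.

5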